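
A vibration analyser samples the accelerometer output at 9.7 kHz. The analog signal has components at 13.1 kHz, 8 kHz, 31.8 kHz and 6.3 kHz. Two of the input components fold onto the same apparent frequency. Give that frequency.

fs/2 = 4.85 kHz.
13.1 kHz mod fs = 3.4 kHz.
3.4 kHz ≤ fs/2 = 4.85 kHz, appears at 3.4 kHz.
8 kHz > fs/2 = 4.85 kHz, folds to fs − 8 kHz = 1.7 kHz.
31.8 kHz mod fs = 2.7 kHz.
2.7 kHz ≤ fs/2 = 4.85 kHz, appears at 2.7 kHz.
6.3 kHz > fs/2 = 4.85 kHz, folds to fs − 6.3 kHz = 3.4 kHz.
6.3 kHz and 13.1 kHz both map to 3.4 kHz.

3.4 kHz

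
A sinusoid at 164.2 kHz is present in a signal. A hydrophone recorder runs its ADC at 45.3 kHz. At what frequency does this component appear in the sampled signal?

17 kHz

164.2 kHz mod fs = 28.3 kHz.
28.3 kHz > fs/2 = 22.65 kHz, folds to fs − 28.3 kHz = 17 kHz.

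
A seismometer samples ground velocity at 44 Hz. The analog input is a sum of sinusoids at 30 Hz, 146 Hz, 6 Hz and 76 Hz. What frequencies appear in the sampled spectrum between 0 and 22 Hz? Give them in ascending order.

fs/2 = 22 Hz.
30 Hz > fs/2 = 22 Hz, folds to fs − 30 Hz = 14 Hz.
146 Hz mod fs = 14 Hz.
14 Hz ≤ fs/2 = 22 Hz, appears at 14 Hz.
6 Hz ≤ fs/2 = 22 Hz, passes unchanged.
76 Hz mod fs = 32 Hz.
32 Hz > fs/2 = 22 Hz, folds to fs − 32 Hz = 12 Hz.
Distinct values: {6 Hz, 12 Hz, 14 Hz}.

6 Hz, 12 Hz, 14 Hz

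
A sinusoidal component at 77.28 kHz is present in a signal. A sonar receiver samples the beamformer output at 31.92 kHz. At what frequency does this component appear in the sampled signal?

13.44 kHz

77.28 kHz mod fs = 13.44 kHz.
13.44 kHz ≤ fs/2 = 15.96 kHz, appears at 13.44 kHz.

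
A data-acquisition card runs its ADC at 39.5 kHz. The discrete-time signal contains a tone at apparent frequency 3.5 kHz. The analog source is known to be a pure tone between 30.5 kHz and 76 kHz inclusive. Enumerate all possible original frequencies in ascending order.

36 kHz, 43 kHz, 75.5 kHz

Frequencies that alias to 3.5 kHz are k·fs ± 3.5 kHz for integer k ≥ 0.
k=0: 3.5 kHz.
k=1: 36 kHz, 43 kHz.
k=2: 75.5 kHz, 82.5 kHz.
k=3: 115 kHz, 122 kHz.
Within [30.5 kHz, 76 kHz]: 36 kHz, 43 kHz, 75.5 kHz.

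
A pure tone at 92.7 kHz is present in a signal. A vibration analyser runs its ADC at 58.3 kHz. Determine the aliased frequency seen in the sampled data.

92.7 kHz mod fs = 34.4 kHz.
34.4 kHz > fs/2 = 29.15 kHz, folds to fs − 34.4 kHz = 23.9 kHz.

23.9 kHz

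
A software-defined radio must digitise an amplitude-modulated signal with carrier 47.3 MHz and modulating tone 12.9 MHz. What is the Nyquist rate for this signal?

AM sidebands sit at fc ± fm = 34.4 MHz and 60.2 MHz.
Highest-frequency component: 60.2 MHz.
Nyquist rate = 2 × 60.2 MHz = 120.4 MHz.

120.4 MHz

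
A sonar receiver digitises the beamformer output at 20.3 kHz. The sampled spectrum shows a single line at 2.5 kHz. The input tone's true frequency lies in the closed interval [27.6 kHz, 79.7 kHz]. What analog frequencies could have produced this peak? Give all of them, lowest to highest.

38.1 kHz, 43.1 kHz, 58.4 kHz, 63.4 kHz, 78.7 kHz

Frequencies that alias to 2.5 kHz are k·fs ± 2.5 kHz for integer k ≥ 0.
k=0: 2.5 kHz.
k=1: 17.8 kHz, 22.8 kHz.
k=2: 38.1 kHz, 43.1 kHz.
k=3: 58.4 kHz, 63.4 kHz.
k=4: 78.7 kHz, 83.7 kHz.
k=5: 99 kHz, 104 kHz.
Within [27.6 kHz, 79.7 kHz]: 38.1 kHz, 43.1 kHz, 58.4 kHz, 63.4 kHz, 78.7 kHz.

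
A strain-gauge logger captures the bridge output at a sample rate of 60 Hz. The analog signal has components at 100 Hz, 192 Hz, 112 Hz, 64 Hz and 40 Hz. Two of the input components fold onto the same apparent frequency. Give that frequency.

20 Hz

fs/2 = 30 Hz.
100 Hz mod fs = 40 Hz.
40 Hz > fs/2 = 30 Hz, folds to fs − 40 Hz = 20 Hz.
192 Hz mod fs = 12 Hz.
12 Hz ≤ fs/2 = 30 Hz, appears at 12 Hz.
112 Hz mod fs = 52 Hz.
52 Hz > fs/2 = 30 Hz, folds to fs − 52 Hz = 8 Hz.
64 Hz mod fs = 4 Hz.
4 Hz ≤ fs/2 = 30 Hz, appears at 4 Hz.
40 Hz > fs/2 = 30 Hz, folds to fs − 40 Hz = 20 Hz.
40 Hz and 100 Hz both map to 20 Hz.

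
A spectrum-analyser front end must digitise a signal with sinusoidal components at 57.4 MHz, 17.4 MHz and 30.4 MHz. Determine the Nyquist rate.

114.8 MHz

Highest-frequency component: 57.4 MHz.
Nyquist rate = 2 × 57.4 MHz = 114.8 MHz.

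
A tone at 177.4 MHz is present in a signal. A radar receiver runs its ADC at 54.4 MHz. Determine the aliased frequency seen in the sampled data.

14.2 MHz

177.4 MHz mod fs = 14.2 MHz.
14.2 MHz ≤ fs/2 = 27.2 MHz, appears at 14.2 MHz.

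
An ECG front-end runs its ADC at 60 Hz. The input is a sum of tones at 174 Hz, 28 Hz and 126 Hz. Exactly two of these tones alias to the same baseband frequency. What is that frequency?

6 Hz

fs/2 = 30 Hz.
174 Hz mod fs = 54 Hz.
54 Hz > fs/2 = 30 Hz, folds to fs − 54 Hz = 6 Hz.
28 Hz ≤ fs/2 = 30 Hz, passes unchanged.
126 Hz mod fs = 6 Hz.
6 Hz ≤ fs/2 = 30 Hz, appears at 6 Hz.
126 Hz and 174 Hz both map to 6 Hz.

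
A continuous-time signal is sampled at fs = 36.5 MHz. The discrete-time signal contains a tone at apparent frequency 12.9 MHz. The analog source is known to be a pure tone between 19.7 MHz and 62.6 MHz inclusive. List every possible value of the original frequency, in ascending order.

23.6 MHz, 49.4 MHz, 60.1 MHz

Frequencies that alias to 12.9 MHz are k·fs ± 12.9 MHz for integer k ≥ 0.
k=0: 12.9 MHz.
k=1: 23.6 MHz, 49.4 MHz.
k=2: 60.1 MHz, 85.9 MHz.
k=3: 96.6 MHz, 122.4 MHz.
Within [19.7 MHz, 62.6 MHz]: 23.6 MHz, 49.4 MHz, 60.1 MHz.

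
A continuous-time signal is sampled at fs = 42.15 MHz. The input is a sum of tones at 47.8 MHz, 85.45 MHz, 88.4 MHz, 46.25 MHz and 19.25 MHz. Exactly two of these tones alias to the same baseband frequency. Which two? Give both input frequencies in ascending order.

46.25 MHz, 88.4 MHz

fs/2 = 21.075 MHz.
47.8 MHz mod fs = 5.65 MHz.
5.65 MHz ≤ fs/2 = 21.075 MHz, appears at 5.65 MHz.
85.45 MHz mod fs = 1.15 MHz.
1.15 MHz ≤ fs/2 = 21.075 MHz, appears at 1.15 MHz.
88.4 MHz mod fs = 4.1 MHz.
4.1 MHz ≤ fs/2 = 21.075 MHz, appears at 4.1 MHz.
46.25 MHz mod fs = 4.1 MHz.
4.1 MHz ≤ fs/2 = 21.075 MHz, appears at 4.1 MHz.
19.25 MHz ≤ fs/2 = 21.075 MHz, passes unchanged.
46.25 MHz and 88.4 MHz both map to 4.1 MHz.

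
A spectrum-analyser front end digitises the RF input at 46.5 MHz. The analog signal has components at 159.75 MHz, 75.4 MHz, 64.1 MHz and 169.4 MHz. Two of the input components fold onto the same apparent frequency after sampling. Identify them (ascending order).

fs/2 = 23.25 MHz.
159.75 MHz mod fs = 20.25 MHz.
20.25 MHz ≤ fs/2 = 23.25 MHz, appears at 20.25 MHz.
75.4 MHz mod fs = 28.9 MHz.
28.9 MHz > fs/2 = 23.25 MHz, folds to fs − 28.9 MHz = 17.6 MHz.
64.1 MHz mod fs = 17.6 MHz.
17.6 MHz ≤ fs/2 = 23.25 MHz, appears at 17.6 MHz.
169.4 MHz mod fs = 29.9 MHz.
29.9 MHz > fs/2 = 23.25 MHz, folds to fs − 29.9 MHz = 16.6 MHz.
64.1 MHz and 75.4 MHz both map to 17.6 MHz.

64.1 MHz, 75.4 MHz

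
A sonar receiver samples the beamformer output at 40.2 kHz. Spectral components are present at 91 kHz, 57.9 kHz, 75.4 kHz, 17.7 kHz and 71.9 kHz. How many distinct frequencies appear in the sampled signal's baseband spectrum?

4

fs/2 = 20.1 kHz.
91 kHz mod fs = 10.6 kHz.
10.6 kHz ≤ fs/2 = 20.1 kHz, appears at 10.6 kHz.
57.9 kHz mod fs = 17.7 kHz.
17.7 kHz ≤ fs/2 = 20.1 kHz, appears at 17.7 kHz.
75.4 kHz mod fs = 35.2 kHz.
35.2 kHz > fs/2 = 20.1 kHz, folds to fs − 35.2 kHz = 5 kHz.
17.7 kHz ≤ fs/2 = 20.1 kHz, passes unchanged.
71.9 kHz mod fs = 31.7 kHz.
31.7 kHz > fs/2 = 20.1 kHz, folds to fs − 31.7 kHz = 8.5 kHz.
Distinct values: {5 kHz, 8.5 kHz, 10.6 kHz, 17.7 kHz} → 4.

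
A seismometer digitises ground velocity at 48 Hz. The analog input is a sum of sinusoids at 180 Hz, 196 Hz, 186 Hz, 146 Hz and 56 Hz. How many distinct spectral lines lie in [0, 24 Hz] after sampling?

5

fs/2 = 24 Hz.
180 Hz mod fs = 36 Hz.
36 Hz > fs/2 = 24 Hz, folds to fs − 36 Hz = 12 Hz.
196 Hz mod fs = 4 Hz.
4 Hz ≤ fs/2 = 24 Hz, appears at 4 Hz.
186 Hz mod fs = 42 Hz.
42 Hz > fs/2 = 24 Hz, folds to fs − 42 Hz = 6 Hz.
146 Hz mod fs = 2 Hz.
2 Hz ≤ fs/2 = 24 Hz, appears at 2 Hz.
56 Hz mod fs = 8 Hz.
8 Hz ≤ fs/2 = 24 Hz, appears at 8 Hz.
Distinct values: {2 Hz, 4 Hz, 6 Hz, 8 Hz, 12 Hz} → 5.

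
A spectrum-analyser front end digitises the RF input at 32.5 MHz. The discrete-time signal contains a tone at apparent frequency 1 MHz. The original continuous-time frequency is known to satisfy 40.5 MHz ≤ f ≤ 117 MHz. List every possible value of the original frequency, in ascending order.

64 MHz, 66 MHz, 96.5 MHz, 98.5 MHz

Frequencies that alias to 1 MHz are k·fs ± 1 MHz for integer k ≥ 0.
k=0: 1 MHz.
k=1: 31.5 MHz, 33.5 MHz.
k=2: 64 MHz, 66 MHz.
k=3: 96.5 MHz, 98.5 MHz.
k=4: 129 MHz, 131 MHz.
Within [40.5 MHz, 117 MHz]: 64 MHz, 66 MHz, 96.5 MHz, 98.5 MHz.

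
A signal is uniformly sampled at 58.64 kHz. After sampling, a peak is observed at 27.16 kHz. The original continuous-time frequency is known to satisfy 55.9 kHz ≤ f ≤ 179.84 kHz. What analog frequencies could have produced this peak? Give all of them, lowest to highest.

85.8 kHz, 90.12 kHz, 144.44 kHz, 148.76 kHz

Frequencies that alias to 27.16 kHz are k·fs ± 27.16 kHz for integer k ≥ 0.
k=0: 27.16 kHz.
k=1: 31.48 kHz, 85.8 kHz.
k=2: 90.12 kHz, 144.44 kHz.
k=3: 148.76 kHz, 203.08 kHz.
k=4: 207.4 kHz, 261.72 kHz.
Within [55.9 kHz, 179.84 kHz]: 85.8 kHz, 90.12 kHz, 144.44 kHz, 148.76 kHz.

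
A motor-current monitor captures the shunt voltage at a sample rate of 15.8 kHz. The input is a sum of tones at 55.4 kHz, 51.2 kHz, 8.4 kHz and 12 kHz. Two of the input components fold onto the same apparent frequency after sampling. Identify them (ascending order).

fs/2 = 7.9 kHz.
55.4 kHz mod fs = 8 kHz.
8 kHz > fs/2 = 7.9 kHz, folds to fs − 8 kHz = 7.8 kHz.
51.2 kHz mod fs = 3.8 kHz.
3.8 kHz ≤ fs/2 = 7.9 kHz, appears at 3.8 kHz.
8.4 kHz > fs/2 = 7.9 kHz, folds to fs − 8.4 kHz = 7.4 kHz.
12 kHz > fs/2 = 7.9 kHz, folds to fs − 12 kHz = 3.8 kHz.
12 kHz and 51.2 kHz both map to 3.8 kHz.

12 kHz, 51.2 kHz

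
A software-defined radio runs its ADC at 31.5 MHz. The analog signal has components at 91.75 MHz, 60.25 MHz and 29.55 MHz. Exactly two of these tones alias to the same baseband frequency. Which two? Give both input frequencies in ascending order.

fs/2 = 15.75 MHz.
91.75 MHz mod fs = 28.75 MHz.
28.75 MHz > fs/2 = 15.75 MHz, folds to fs − 28.75 MHz = 2.75 MHz.
60.25 MHz mod fs = 28.75 MHz.
28.75 MHz > fs/2 = 15.75 MHz, folds to fs − 28.75 MHz = 2.75 MHz.
29.55 MHz > fs/2 = 15.75 MHz, folds to fs − 29.55 MHz = 1.95 MHz.
60.25 MHz and 91.75 MHz both map to 2.75 MHz.

60.25 MHz, 91.75 MHz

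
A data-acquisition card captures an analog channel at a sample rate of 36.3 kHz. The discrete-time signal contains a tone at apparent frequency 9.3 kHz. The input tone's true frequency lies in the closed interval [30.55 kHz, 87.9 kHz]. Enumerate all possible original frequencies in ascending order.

Frequencies that alias to 9.3 kHz are k·fs ± 9.3 kHz for integer k ≥ 0.
k=0: 9.3 kHz.
k=1: 27 kHz, 45.6 kHz.
k=2: 63.3 kHz, 81.9 kHz.
k=3: 99.6 kHz, 118.2 kHz.
Within [30.55 kHz, 87.9 kHz]: 45.6 kHz, 63.3 kHz, 81.9 kHz.

45.6 kHz, 63.3 kHz, 81.9 kHz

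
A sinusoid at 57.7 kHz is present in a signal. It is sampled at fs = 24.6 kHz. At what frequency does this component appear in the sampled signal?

57.7 kHz mod fs = 8.5 kHz.
8.5 kHz ≤ fs/2 = 12.3 kHz, appears at 8.5 kHz.

8.5 kHz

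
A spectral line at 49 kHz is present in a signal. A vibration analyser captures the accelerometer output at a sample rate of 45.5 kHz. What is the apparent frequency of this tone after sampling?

3.5 kHz

49 kHz mod fs = 3.5 kHz.
3.5 kHz ≤ fs/2 = 22.75 kHz, appears at 3.5 kHz.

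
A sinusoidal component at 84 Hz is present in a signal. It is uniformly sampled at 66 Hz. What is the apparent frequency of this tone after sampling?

18 Hz

84 Hz mod fs = 18 Hz.
18 Hz ≤ fs/2 = 33 Hz, appears at 18 Hz.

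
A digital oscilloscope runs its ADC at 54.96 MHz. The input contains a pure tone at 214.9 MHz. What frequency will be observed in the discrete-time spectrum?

214.9 MHz mod fs = 50.02 MHz.
50.02 MHz > fs/2 = 27.48 MHz, folds to fs − 50.02 MHz = 4.94 MHz.

4.94 MHz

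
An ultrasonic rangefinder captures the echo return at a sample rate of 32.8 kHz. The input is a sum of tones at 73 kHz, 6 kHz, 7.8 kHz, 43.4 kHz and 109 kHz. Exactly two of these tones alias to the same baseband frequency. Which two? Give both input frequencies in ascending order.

43.4 kHz, 109 kHz

fs/2 = 16.4 kHz.
73 kHz mod fs = 7.4 kHz.
7.4 kHz ≤ fs/2 = 16.4 kHz, appears at 7.4 kHz.
6 kHz ≤ fs/2 = 16.4 kHz, passes unchanged.
7.8 kHz ≤ fs/2 = 16.4 kHz, passes unchanged.
43.4 kHz mod fs = 10.6 kHz.
10.6 kHz ≤ fs/2 = 16.4 kHz, appears at 10.6 kHz.
109 kHz mod fs = 10.6 kHz.
10.6 kHz ≤ fs/2 = 16.4 kHz, appears at 10.6 kHz.
43.4 kHz and 109 kHz both map to 10.6 kHz.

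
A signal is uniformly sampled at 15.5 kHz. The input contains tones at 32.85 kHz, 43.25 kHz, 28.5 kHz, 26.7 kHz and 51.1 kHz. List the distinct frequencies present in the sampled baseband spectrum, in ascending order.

fs/2 = 7.75 kHz.
32.85 kHz mod fs = 1.85 kHz.
1.85 kHz ≤ fs/2 = 7.75 kHz, appears at 1.85 kHz.
43.25 kHz mod fs = 12.25 kHz.
12.25 kHz > fs/2 = 7.75 kHz, folds to fs − 12.25 kHz = 3.25 kHz.
28.5 kHz mod fs = 13 kHz.
13 kHz > fs/2 = 7.75 kHz, folds to fs − 13 kHz = 2.5 kHz.
26.7 kHz mod fs = 11.2 kHz.
11.2 kHz > fs/2 = 7.75 kHz, folds to fs − 11.2 kHz = 4.3 kHz.
51.1 kHz mod fs = 4.6 kHz.
4.6 kHz ≤ fs/2 = 7.75 kHz, appears at 4.6 kHz.
Distinct values: {1.85 kHz, 2.5 kHz, 3.25 kHz, 4.3 kHz, 4.6 kHz}.

1.85 kHz, 2.5 kHz, 3.25 kHz, 4.3 kHz, 4.6 kHz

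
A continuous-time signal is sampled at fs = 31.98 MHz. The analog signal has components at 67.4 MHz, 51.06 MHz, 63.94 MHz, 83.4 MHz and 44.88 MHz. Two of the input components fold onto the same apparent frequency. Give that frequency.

12.9 MHz

fs/2 = 15.99 MHz.
67.4 MHz mod fs = 3.44 MHz.
3.44 MHz ≤ fs/2 = 15.99 MHz, appears at 3.44 MHz.
51.06 MHz mod fs = 19.08 MHz.
19.08 MHz > fs/2 = 15.99 MHz, folds to fs − 19.08 MHz = 12.9 MHz.
63.94 MHz mod fs = 31.96 MHz.
31.96 MHz > fs/2 = 15.99 MHz, folds to fs − 31.96 MHz = 0.02 MHz.
83.4 MHz mod fs = 19.44 MHz.
19.44 MHz > fs/2 = 15.99 MHz, folds to fs − 19.44 MHz = 12.54 MHz.
44.88 MHz mod fs = 12.9 MHz.
12.9 MHz ≤ fs/2 = 15.99 MHz, appears at 12.9 MHz.
44.88 MHz and 51.06 MHz both map to 12.9 MHz.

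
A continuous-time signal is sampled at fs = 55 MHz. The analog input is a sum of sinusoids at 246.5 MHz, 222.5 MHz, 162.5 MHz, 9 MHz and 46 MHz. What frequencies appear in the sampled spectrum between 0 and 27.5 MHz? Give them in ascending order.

2.5 MHz, 9 MHz, 26.5 MHz

fs/2 = 27.5 MHz.
246.5 MHz mod fs = 26.5 MHz.
26.5 MHz ≤ fs/2 = 27.5 MHz, appears at 26.5 MHz.
222.5 MHz mod fs = 2.5 MHz.
2.5 MHz ≤ fs/2 = 27.5 MHz, appears at 2.5 MHz.
162.5 MHz mod fs = 52.5 MHz.
52.5 MHz > fs/2 = 27.5 MHz, folds to fs − 52.5 MHz = 2.5 MHz.
9 MHz ≤ fs/2 = 27.5 MHz, passes unchanged.
46 MHz > fs/2 = 27.5 MHz, folds to fs − 46 MHz = 9 MHz.
Distinct values: {2.5 MHz, 9 MHz, 26.5 MHz}.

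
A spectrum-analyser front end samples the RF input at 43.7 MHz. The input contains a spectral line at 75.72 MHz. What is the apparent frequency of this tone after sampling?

75.72 MHz mod fs = 32.02 MHz.
32.02 MHz > fs/2 = 21.85 MHz, folds to fs − 32.02 MHz = 11.68 MHz.

11.68 MHz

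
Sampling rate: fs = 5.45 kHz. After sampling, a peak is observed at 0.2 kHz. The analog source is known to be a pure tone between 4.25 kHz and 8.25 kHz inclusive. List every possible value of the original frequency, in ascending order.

5.25 kHz, 5.65 kHz

Frequencies that alias to 0.2 kHz are k·fs ± 0.2 kHz for integer k ≥ 0.
k=0: 0.2 kHz.
k=1: 5.25 kHz, 5.65 kHz.
k=2: 10.7 kHz, 11.1 kHz.
Within [4.25 kHz, 8.25 kHz]: 5.25 kHz, 5.65 kHz.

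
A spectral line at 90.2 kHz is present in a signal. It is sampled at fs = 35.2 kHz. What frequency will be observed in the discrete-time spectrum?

15.4 kHz

90.2 kHz mod fs = 19.8 kHz.
19.8 kHz > fs/2 = 17.6 kHz, folds to fs − 19.8 kHz = 15.4 kHz.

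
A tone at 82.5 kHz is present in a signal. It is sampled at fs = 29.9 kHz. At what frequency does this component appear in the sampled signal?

82.5 kHz mod fs = 22.7 kHz.
22.7 kHz > fs/2 = 14.95 kHz, folds to fs − 22.7 kHz = 7.2 kHz.

7.2 kHz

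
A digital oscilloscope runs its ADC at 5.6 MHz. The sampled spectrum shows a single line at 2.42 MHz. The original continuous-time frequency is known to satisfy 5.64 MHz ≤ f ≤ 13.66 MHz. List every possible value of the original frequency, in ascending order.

Frequencies that alias to 2.42 MHz are k·fs ± 2.42 MHz for integer k ≥ 0.
k=0: 2.42 MHz.
k=1: 3.18 MHz, 8.02 MHz.
k=2: 8.78 MHz, 13.62 MHz.
k=3: 14.38 MHz, 19.22 MHz.
Within [5.64 MHz, 13.66 MHz]: 8.02 MHz, 8.78 MHz, 13.62 MHz.

8.02 MHz, 8.78 MHz, 13.62 MHz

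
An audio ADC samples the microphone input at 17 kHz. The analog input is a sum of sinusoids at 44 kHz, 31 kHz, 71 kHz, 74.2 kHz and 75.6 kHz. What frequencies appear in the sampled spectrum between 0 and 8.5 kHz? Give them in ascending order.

3 kHz, 6.2 kHz, 7 kHz, 7.6 kHz

fs/2 = 8.5 kHz.
44 kHz mod fs = 10 kHz.
10 kHz > fs/2 = 8.5 kHz, folds to fs − 10 kHz = 7 kHz.
31 kHz mod fs = 14 kHz.
14 kHz > fs/2 = 8.5 kHz, folds to fs − 14 kHz = 3 kHz.
71 kHz mod fs = 3 kHz.
3 kHz ≤ fs/2 = 8.5 kHz, appears at 3 kHz.
74.2 kHz mod fs = 6.2 kHz.
6.2 kHz ≤ fs/2 = 8.5 kHz, appears at 6.2 kHz.
75.6 kHz mod fs = 7.6 kHz.
7.6 kHz ≤ fs/2 = 8.5 kHz, appears at 7.6 kHz.
Distinct values: {3 kHz, 6.2 kHz, 7 kHz, 7.6 kHz}.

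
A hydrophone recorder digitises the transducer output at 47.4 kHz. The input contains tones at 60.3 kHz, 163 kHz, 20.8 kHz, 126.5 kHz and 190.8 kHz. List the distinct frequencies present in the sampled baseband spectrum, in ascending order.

1.2 kHz, 12.9 kHz, 15.7 kHz, 20.8 kHz

fs/2 = 23.7 kHz.
60.3 kHz mod fs = 12.9 kHz.
12.9 kHz ≤ fs/2 = 23.7 kHz, appears at 12.9 kHz.
163 kHz mod fs = 20.8 kHz.
20.8 kHz ≤ fs/2 = 23.7 kHz, appears at 20.8 kHz.
20.8 kHz ≤ fs/2 = 23.7 kHz, passes unchanged.
126.5 kHz mod fs = 31.7 kHz.
31.7 kHz > fs/2 = 23.7 kHz, folds to fs − 31.7 kHz = 15.7 kHz.
190.8 kHz mod fs = 1.2 kHz.
1.2 kHz ≤ fs/2 = 23.7 kHz, appears at 1.2 kHz.
Distinct values: {1.2 kHz, 12.9 kHz, 15.7 kHz, 20.8 kHz}.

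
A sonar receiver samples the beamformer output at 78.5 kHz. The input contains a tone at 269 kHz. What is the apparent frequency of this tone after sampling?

33.5 kHz

269 kHz mod fs = 33.5 kHz.
33.5 kHz ≤ fs/2 = 39.25 kHz, appears at 33.5 kHz.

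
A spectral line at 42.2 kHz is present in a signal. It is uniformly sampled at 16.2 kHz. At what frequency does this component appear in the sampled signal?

42.2 kHz mod fs = 9.8 kHz.
9.8 kHz > fs/2 = 8.1 kHz, folds to fs − 9.8 kHz = 6.4 kHz.

6.4 kHz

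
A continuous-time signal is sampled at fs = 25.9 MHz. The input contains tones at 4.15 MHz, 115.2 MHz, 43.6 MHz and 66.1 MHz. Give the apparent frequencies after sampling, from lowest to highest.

fs/2 = 12.95 MHz.
4.15 MHz ≤ fs/2 = 12.95 MHz, passes unchanged.
115.2 MHz mod fs = 11.6 MHz.
11.6 MHz ≤ fs/2 = 12.95 MHz, appears at 11.6 MHz.
43.6 MHz mod fs = 17.7 MHz.
17.7 MHz > fs/2 = 12.95 MHz, folds to fs − 17.7 MHz = 8.2 MHz.
66.1 MHz mod fs = 14.3 MHz.
14.3 MHz > fs/2 = 12.95 MHz, folds to fs − 14.3 MHz = 11.6 MHz.
Distinct values: {4.15 MHz, 8.2 MHz, 11.6 MHz}.

4.15 MHz, 8.2 MHz, 11.6 MHz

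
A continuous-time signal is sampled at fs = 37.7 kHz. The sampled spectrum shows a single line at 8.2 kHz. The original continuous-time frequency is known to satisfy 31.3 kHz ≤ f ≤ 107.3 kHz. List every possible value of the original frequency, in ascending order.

45.9 kHz, 67.2 kHz, 83.6 kHz, 104.9 kHz

Frequencies that alias to 8.2 kHz are k·fs ± 8.2 kHz for integer k ≥ 0.
k=0: 8.2 kHz.
k=1: 29.5 kHz, 45.9 kHz.
k=2: 67.2 kHz, 83.6 kHz.
k=3: 104.9 kHz, 121.3 kHz.
k=4: 142.6 kHz, 159 kHz.
Within [31.3 kHz, 107.3 kHz]: 45.9 kHz, 67.2 kHz, 83.6 kHz, 104.9 kHz.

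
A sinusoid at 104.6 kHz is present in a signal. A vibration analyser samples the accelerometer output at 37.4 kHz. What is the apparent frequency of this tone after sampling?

104.6 kHz mod fs = 29.8 kHz.
29.8 kHz > fs/2 = 18.7 kHz, folds to fs − 29.8 kHz = 7.6 kHz.

7.6 kHz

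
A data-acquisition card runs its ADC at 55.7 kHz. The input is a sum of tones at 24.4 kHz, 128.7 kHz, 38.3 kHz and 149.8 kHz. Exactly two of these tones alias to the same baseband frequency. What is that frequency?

17.3 kHz

fs/2 = 27.85 kHz.
24.4 kHz ≤ fs/2 = 27.85 kHz, passes unchanged.
128.7 kHz mod fs = 17.3 kHz.
17.3 kHz ≤ fs/2 = 27.85 kHz, appears at 17.3 kHz.
38.3 kHz > fs/2 = 27.85 kHz, folds to fs − 38.3 kHz = 17.4 kHz.
149.8 kHz mod fs = 38.4 kHz.
38.4 kHz > fs/2 = 27.85 kHz, folds to fs − 38.4 kHz = 17.3 kHz.
128.7 kHz and 149.8 kHz both map to 17.3 kHz.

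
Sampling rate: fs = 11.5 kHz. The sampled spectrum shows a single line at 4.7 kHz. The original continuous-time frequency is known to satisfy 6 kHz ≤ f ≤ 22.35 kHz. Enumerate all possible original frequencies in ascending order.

6.8 kHz, 16.2 kHz, 18.3 kHz

Frequencies that alias to 4.7 kHz are k·fs ± 4.7 kHz for integer k ≥ 0.
k=0: 4.7 kHz.
k=1: 6.8 kHz, 16.2 kHz.
k=2: 18.3 kHz, 27.7 kHz.
k=3: 29.8 kHz, 39.2 kHz.
Within [6 kHz, 22.35 kHz]: 6.8 kHz, 16.2 kHz, 18.3 kHz.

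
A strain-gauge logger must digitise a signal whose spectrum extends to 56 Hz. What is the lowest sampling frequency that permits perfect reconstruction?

112 Hz

Nyquist rate = 2 × 56 Hz = 112 Hz.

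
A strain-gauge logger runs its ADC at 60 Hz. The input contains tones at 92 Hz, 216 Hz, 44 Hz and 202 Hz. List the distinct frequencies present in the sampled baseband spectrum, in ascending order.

16 Hz, 22 Hz, 24 Hz, 28 Hz

fs/2 = 30 Hz.
92 Hz mod fs = 32 Hz.
32 Hz > fs/2 = 30 Hz, folds to fs − 32 Hz = 28 Hz.
216 Hz mod fs = 36 Hz.
36 Hz > fs/2 = 30 Hz, folds to fs − 36 Hz = 24 Hz.
44 Hz > fs/2 = 30 Hz, folds to fs − 44 Hz = 16 Hz.
202 Hz mod fs = 22 Hz.
22 Hz ≤ fs/2 = 30 Hz, appears at 22 Hz.
Distinct values: {16 Hz, 22 Hz, 24 Hz, 28 Hz}.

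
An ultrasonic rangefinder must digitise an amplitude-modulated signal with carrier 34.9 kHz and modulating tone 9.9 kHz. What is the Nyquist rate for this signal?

AM sidebands sit at fc ± fm = 25 kHz and 44.8 kHz.
Highest-frequency component: 44.8 kHz.
Nyquist rate = 2 × 44.8 kHz = 89.6 kHz.

89.6 kHz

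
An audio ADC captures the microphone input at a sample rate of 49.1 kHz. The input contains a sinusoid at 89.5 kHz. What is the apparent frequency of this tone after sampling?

89.5 kHz mod fs = 40.4 kHz.
40.4 kHz > fs/2 = 24.55 kHz, folds to fs − 40.4 kHz = 8.7 kHz.

8.7 kHz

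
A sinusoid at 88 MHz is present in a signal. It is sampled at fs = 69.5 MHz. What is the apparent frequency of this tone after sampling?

88 MHz mod fs = 18.5 MHz.
18.5 MHz ≤ fs/2 = 34.75 MHz, appears at 18.5 MHz.

18.5 MHz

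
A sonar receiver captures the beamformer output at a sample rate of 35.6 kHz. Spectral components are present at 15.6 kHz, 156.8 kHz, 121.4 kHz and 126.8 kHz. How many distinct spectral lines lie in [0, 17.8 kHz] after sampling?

fs/2 = 17.8 kHz.
15.6 kHz ≤ fs/2 = 17.8 kHz, passes unchanged.
156.8 kHz mod fs = 14.4 kHz.
14.4 kHz ≤ fs/2 = 17.8 kHz, appears at 14.4 kHz.
121.4 kHz mod fs = 14.6 kHz.
14.6 kHz ≤ fs/2 = 17.8 kHz, appears at 14.6 kHz.
126.8 kHz mod fs = 20 kHz.
20 kHz > fs/2 = 17.8 kHz, folds to fs − 20 kHz = 15.6 kHz.
Distinct values: {14.4 kHz, 14.6 kHz, 15.6 kHz} → 3.

3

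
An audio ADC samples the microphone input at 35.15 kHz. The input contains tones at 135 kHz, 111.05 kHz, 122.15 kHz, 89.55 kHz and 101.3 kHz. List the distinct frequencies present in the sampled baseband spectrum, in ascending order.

4.15 kHz, 5.6 kHz, 15.9 kHz, 16.7 kHz

fs/2 = 17.575 kHz.
135 kHz mod fs = 29.55 kHz.
29.55 kHz > fs/2 = 17.575 kHz, folds to fs − 29.55 kHz = 5.6 kHz.
111.05 kHz mod fs = 5.6 kHz.
5.6 kHz ≤ fs/2 = 17.575 kHz, appears at 5.6 kHz.
122.15 kHz mod fs = 16.7 kHz.
16.7 kHz ≤ fs/2 = 17.575 kHz, appears at 16.7 kHz.
89.55 kHz mod fs = 19.25 kHz.
19.25 kHz > fs/2 = 17.575 kHz, folds to fs − 19.25 kHz = 15.9 kHz.
101.3 kHz mod fs = 31 kHz.
31 kHz > fs/2 = 17.575 kHz, folds to fs − 31 kHz = 4.15 kHz.
Distinct values: {4.15 kHz, 5.6 kHz, 15.9 kHz, 16.7 kHz}.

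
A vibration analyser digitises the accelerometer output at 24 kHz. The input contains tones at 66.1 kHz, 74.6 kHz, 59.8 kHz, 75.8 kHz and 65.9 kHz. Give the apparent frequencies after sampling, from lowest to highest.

2.6 kHz, 3.8 kHz, 5.9 kHz, 6.1 kHz, 11.8 kHz

fs/2 = 12 kHz.
66.1 kHz mod fs = 18.1 kHz.
18.1 kHz > fs/2 = 12 kHz, folds to fs − 18.1 kHz = 5.9 kHz.
74.6 kHz mod fs = 2.6 kHz.
2.6 kHz ≤ fs/2 = 12 kHz, appears at 2.6 kHz.
59.8 kHz mod fs = 11.8 kHz.
11.8 kHz ≤ fs/2 = 12 kHz, appears at 11.8 kHz.
75.8 kHz mod fs = 3.8 kHz.
3.8 kHz ≤ fs/2 = 12 kHz, appears at 3.8 kHz.
65.9 kHz mod fs = 17.9 kHz.
17.9 kHz > fs/2 = 12 kHz, folds to fs − 17.9 kHz = 6.1 kHz.
Distinct values: {2.6 kHz, 3.8 kHz, 5.9 kHz, 6.1 kHz, 11.8 kHz}.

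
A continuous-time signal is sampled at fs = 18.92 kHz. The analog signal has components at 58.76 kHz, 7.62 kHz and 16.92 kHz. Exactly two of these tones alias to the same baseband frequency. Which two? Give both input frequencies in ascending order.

16.92 kHz, 58.76 kHz

fs/2 = 9.46 kHz.
58.76 kHz mod fs = 2 kHz.
2 kHz ≤ fs/2 = 9.46 kHz, appears at 2 kHz.
7.62 kHz ≤ fs/2 = 9.46 kHz, passes unchanged.
16.92 kHz > fs/2 = 9.46 kHz, folds to fs − 16.92 kHz = 2 kHz.
16.92 kHz and 58.76 kHz both map to 2 kHz.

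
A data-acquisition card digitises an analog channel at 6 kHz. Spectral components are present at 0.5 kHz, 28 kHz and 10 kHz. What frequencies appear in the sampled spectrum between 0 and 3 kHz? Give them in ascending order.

0.5 kHz, 2 kHz

fs/2 = 3 kHz.
0.5 kHz ≤ fs/2 = 3 kHz, passes unchanged.
28 kHz mod fs = 4 kHz.
4 kHz > fs/2 = 3 kHz, folds to fs − 4 kHz = 2 kHz.
10 kHz mod fs = 4 kHz.
4 kHz > fs/2 = 3 kHz, folds to fs − 4 kHz = 2 kHz.
Distinct values: {0.5 kHz, 2 kHz}.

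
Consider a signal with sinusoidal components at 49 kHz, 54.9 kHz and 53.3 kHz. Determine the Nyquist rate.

109.8 kHz

Highest-frequency component: 54.9 kHz.
Nyquist rate = 2 × 54.9 kHz = 109.8 kHz.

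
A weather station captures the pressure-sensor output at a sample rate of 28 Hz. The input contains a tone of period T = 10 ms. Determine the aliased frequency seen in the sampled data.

12 Hz

T = 10 ms → f = 1/T = 100 Hz.
100 Hz mod fs = 16 Hz.
16 Hz > fs/2 = 14 Hz, folds to fs − 16 Hz = 12 Hz.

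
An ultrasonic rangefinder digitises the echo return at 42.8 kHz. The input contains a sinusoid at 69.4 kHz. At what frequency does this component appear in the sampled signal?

69.4 kHz mod fs = 26.6 kHz.
26.6 kHz > fs/2 = 21.4 kHz, folds to fs − 26.6 kHz = 16.2 kHz.

16.2 kHz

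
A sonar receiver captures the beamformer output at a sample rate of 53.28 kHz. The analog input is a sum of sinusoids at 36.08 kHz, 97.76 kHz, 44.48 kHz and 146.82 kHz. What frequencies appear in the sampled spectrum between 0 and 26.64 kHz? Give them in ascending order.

fs/2 = 26.64 kHz.
36.08 kHz > fs/2 = 26.64 kHz, folds to fs − 36.08 kHz = 17.2 kHz.
97.76 kHz mod fs = 44.48 kHz.
44.48 kHz > fs/2 = 26.64 kHz, folds to fs − 44.48 kHz = 8.8 kHz.
44.48 kHz > fs/2 = 26.64 kHz, folds to fs − 44.48 kHz = 8.8 kHz.
146.82 kHz mod fs = 40.26 kHz.
40.26 kHz > fs/2 = 26.64 kHz, folds to fs − 40.26 kHz = 13.02 kHz.
Distinct values: {8.8 kHz, 13.02 kHz, 17.2 kHz}.

8.8 kHz, 13.02 kHz, 17.2 kHz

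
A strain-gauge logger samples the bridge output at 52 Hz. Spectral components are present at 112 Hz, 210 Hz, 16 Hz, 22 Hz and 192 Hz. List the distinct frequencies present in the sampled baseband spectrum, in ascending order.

fs/2 = 26 Hz.
112 Hz mod fs = 8 Hz.
8 Hz ≤ fs/2 = 26 Hz, appears at 8 Hz.
210 Hz mod fs = 2 Hz.
2 Hz ≤ fs/2 = 26 Hz, appears at 2 Hz.
16 Hz ≤ fs/2 = 26 Hz, passes unchanged.
22 Hz ≤ fs/2 = 26 Hz, passes unchanged.
192 Hz mod fs = 36 Hz.
36 Hz > fs/2 = 26 Hz, folds to fs − 36 Hz = 16 Hz.
Distinct values: {2 Hz, 8 Hz, 16 Hz, 22 Hz}.

2 Hz, 8 Hz, 16 Hz, 22 Hz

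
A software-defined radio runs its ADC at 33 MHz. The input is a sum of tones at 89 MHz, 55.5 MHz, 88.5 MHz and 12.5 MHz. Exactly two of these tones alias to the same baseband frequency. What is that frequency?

10.5 MHz

fs/2 = 16.5 MHz.
89 MHz mod fs = 23 MHz.
23 MHz > fs/2 = 16.5 MHz, folds to fs − 23 MHz = 10 MHz.
55.5 MHz mod fs = 22.5 MHz.
22.5 MHz > fs/2 = 16.5 MHz, folds to fs − 22.5 MHz = 10.5 MHz.
88.5 MHz mod fs = 22.5 MHz.
22.5 MHz > fs/2 = 16.5 MHz, folds to fs − 22.5 MHz = 10.5 MHz.
12.5 MHz ≤ fs/2 = 16.5 MHz, passes unchanged.
55.5 MHz and 88.5 MHz both map to 10.5 MHz.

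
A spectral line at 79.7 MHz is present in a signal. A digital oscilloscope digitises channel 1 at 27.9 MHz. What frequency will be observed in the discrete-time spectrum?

79.7 MHz mod fs = 23.9 MHz.
23.9 MHz > fs/2 = 13.95 MHz, folds to fs − 23.9 MHz = 4 MHz.

4 MHz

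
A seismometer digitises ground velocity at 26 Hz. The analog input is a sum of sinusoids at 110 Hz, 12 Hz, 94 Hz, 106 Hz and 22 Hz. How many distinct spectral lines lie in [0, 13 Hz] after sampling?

5

fs/2 = 13 Hz.
110 Hz mod fs = 6 Hz.
6 Hz ≤ fs/2 = 13 Hz, appears at 6 Hz.
12 Hz ≤ fs/2 = 13 Hz, passes unchanged.
94 Hz mod fs = 16 Hz.
16 Hz > fs/2 = 13 Hz, folds to fs − 16 Hz = 10 Hz.
106 Hz mod fs = 2 Hz.
2 Hz ≤ fs/2 = 13 Hz, appears at 2 Hz.
22 Hz > fs/2 = 13 Hz, folds to fs − 22 Hz = 4 Hz.
Distinct values: {2 Hz, 4 Hz, 6 Hz, 10 Hz, 12 Hz} → 5.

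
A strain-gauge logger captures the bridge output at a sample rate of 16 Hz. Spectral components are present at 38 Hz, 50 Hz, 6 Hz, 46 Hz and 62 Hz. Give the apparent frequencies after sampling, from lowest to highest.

2 Hz, 6 Hz

fs/2 = 8 Hz.
38 Hz mod fs = 6 Hz.
6 Hz ≤ fs/2 = 8 Hz, appears at 6 Hz.
50 Hz mod fs = 2 Hz.
2 Hz ≤ fs/2 = 8 Hz, appears at 2 Hz.
6 Hz ≤ fs/2 = 8 Hz, passes unchanged.
46 Hz mod fs = 14 Hz.
14 Hz > fs/2 = 8 Hz, folds to fs − 14 Hz = 2 Hz.
62 Hz mod fs = 14 Hz.
14 Hz > fs/2 = 8 Hz, folds to fs − 14 Hz = 2 Hz.
Distinct values: {2 Hz, 6 Hz}.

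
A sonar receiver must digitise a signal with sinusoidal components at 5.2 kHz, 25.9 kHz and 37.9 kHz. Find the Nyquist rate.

75.8 kHz

Highest-frequency component: 37.9 kHz.
Nyquist rate = 2 × 37.9 kHz = 75.8 kHz.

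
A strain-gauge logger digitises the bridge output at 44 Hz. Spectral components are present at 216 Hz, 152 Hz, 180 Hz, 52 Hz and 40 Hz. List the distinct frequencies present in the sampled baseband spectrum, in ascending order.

fs/2 = 22 Hz.
216 Hz mod fs = 40 Hz.
40 Hz > fs/2 = 22 Hz, folds to fs − 40 Hz = 4 Hz.
152 Hz mod fs = 20 Hz.
20 Hz ≤ fs/2 = 22 Hz, appears at 20 Hz.
180 Hz mod fs = 4 Hz.
4 Hz ≤ fs/2 = 22 Hz, appears at 4 Hz.
52 Hz mod fs = 8 Hz.
8 Hz ≤ fs/2 = 22 Hz, appears at 8 Hz.
40 Hz > fs/2 = 22 Hz, folds to fs − 40 Hz = 4 Hz.
Distinct values: {4 Hz, 8 Hz, 20 Hz}.

4 Hz, 8 Hz, 20 Hz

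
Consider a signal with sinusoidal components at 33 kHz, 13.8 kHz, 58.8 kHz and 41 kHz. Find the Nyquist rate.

117.6 kHz

Highest-frequency component: 58.8 kHz.
Nyquist rate = 2 × 58.8 kHz = 117.6 kHz.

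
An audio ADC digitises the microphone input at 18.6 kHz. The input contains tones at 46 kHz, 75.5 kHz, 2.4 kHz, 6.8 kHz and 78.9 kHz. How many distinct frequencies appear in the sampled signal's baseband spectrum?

fs/2 = 9.3 kHz.
46 kHz mod fs = 8.8 kHz.
8.8 kHz ≤ fs/2 = 9.3 kHz, appears at 8.8 kHz.
75.5 kHz mod fs = 1.1 kHz.
1.1 kHz ≤ fs/2 = 9.3 kHz, appears at 1.1 kHz.
2.4 kHz ≤ fs/2 = 9.3 kHz, passes unchanged.
6.8 kHz ≤ fs/2 = 9.3 kHz, passes unchanged.
78.9 kHz mod fs = 4.5 kHz.
4.5 kHz ≤ fs/2 = 9.3 kHz, appears at 4.5 kHz.
Distinct values: {1.1 kHz, 2.4 kHz, 4.5 kHz, 6.8 kHz, 8.8 kHz} → 5.

5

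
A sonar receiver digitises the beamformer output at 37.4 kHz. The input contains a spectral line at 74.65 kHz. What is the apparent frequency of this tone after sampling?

0.15 kHz

74.65 kHz mod fs = 37.25 kHz.
37.25 kHz > fs/2 = 18.7 kHz, folds to fs − 37.25 kHz = 0.15 kHz.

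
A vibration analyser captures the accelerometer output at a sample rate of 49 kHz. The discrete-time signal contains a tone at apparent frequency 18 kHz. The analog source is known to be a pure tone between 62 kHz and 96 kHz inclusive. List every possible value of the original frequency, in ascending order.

Frequencies that alias to 18 kHz are k·fs ± 18 kHz for integer k ≥ 0.
k=0: 18 kHz.
k=1: 31 kHz, 67 kHz.
k=2: 80 kHz, 116 kHz.
k=3: 129 kHz, 165 kHz.
Within [62 kHz, 96 kHz]: 67 kHz, 80 kHz.

67 kHz, 80 kHz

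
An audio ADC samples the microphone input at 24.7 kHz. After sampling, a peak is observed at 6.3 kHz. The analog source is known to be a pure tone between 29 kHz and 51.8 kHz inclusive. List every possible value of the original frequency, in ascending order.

Frequencies that alias to 6.3 kHz are k·fs ± 6.3 kHz for integer k ≥ 0.
k=0: 6.3 kHz.
k=1: 18.4 kHz, 31 kHz.
k=2: 43.1 kHz, 55.7 kHz.
k=3: 67.8 kHz, 80.4 kHz.
Within [29 kHz, 51.8 kHz]: 31 kHz, 43.1 kHz.

31 kHz, 43.1 kHz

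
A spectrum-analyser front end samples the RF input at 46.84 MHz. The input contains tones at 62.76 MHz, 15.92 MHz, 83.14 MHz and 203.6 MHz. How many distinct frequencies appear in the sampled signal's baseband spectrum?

fs/2 = 23.42 MHz.
62.76 MHz mod fs = 15.92 MHz.
15.92 MHz ≤ fs/2 = 23.42 MHz, appears at 15.92 MHz.
15.92 MHz ≤ fs/2 = 23.42 MHz, passes unchanged.
83.14 MHz mod fs = 36.3 MHz.
36.3 MHz > fs/2 = 23.42 MHz, folds to fs − 36.3 MHz = 10.54 MHz.
203.6 MHz mod fs = 16.24 MHz.
16.24 MHz ≤ fs/2 = 23.42 MHz, appears at 16.24 MHz.
Distinct values: {10.54 MHz, 15.92 MHz, 16.24 MHz} → 3.

3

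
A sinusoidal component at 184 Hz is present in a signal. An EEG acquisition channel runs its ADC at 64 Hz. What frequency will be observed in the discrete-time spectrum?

8 Hz

184 Hz mod fs = 56 Hz.
56 Hz > fs/2 = 32 Hz, folds to fs − 56 Hz = 8 Hz.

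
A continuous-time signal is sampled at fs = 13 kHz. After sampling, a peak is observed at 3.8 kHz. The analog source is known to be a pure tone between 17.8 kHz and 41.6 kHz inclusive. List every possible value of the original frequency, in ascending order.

22.2 kHz, 29.8 kHz, 35.2 kHz

Frequencies that alias to 3.8 kHz are k·fs ± 3.8 kHz for integer k ≥ 0.
k=0: 3.8 kHz.
k=1: 9.2 kHz, 16.8 kHz.
k=2: 22.2 kHz, 29.8 kHz.
k=3: 35.2 kHz, 42.8 kHz.
k=4: 48.2 kHz, 55.8 kHz.
Within [17.8 kHz, 41.6 kHz]: 22.2 kHz, 29.8 kHz, 35.2 kHz.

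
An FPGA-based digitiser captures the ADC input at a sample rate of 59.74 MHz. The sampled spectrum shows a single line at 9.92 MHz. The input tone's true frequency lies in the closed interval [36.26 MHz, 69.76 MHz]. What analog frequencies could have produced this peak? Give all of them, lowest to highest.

Frequencies that alias to 9.92 MHz are k·fs ± 9.92 MHz for integer k ≥ 0.
k=0: 9.92 MHz.
k=1: 49.82 MHz, 69.66 MHz.
k=2: 109.56 MHz, 129.4 MHz.
Within [36.26 MHz, 69.76 MHz]: 49.82 MHz, 69.66 MHz.

49.82 MHz, 69.66 MHz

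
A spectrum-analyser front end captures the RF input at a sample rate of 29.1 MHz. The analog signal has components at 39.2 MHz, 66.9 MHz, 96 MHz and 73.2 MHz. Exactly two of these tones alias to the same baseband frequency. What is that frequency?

8.7 MHz

fs/2 = 14.55 MHz.
39.2 MHz mod fs = 10.1 MHz.
10.1 MHz ≤ fs/2 = 14.55 MHz, appears at 10.1 MHz.
66.9 MHz mod fs = 8.7 MHz.
8.7 MHz ≤ fs/2 = 14.55 MHz, appears at 8.7 MHz.
96 MHz mod fs = 8.7 MHz.
8.7 MHz ≤ fs/2 = 14.55 MHz, appears at 8.7 MHz.
73.2 MHz mod fs = 15 MHz.
15 MHz > fs/2 = 14.55 MHz, folds to fs − 15 MHz = 14.1 MHz.
66.9 MHz and 96 MHz both map to 8.7 MHz.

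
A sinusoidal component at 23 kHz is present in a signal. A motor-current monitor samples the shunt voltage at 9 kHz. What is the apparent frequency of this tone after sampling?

23 kHz mod fs = 5 kHz.
5 kHz > fs/2 = 4.5 kHz, folds to fs − 5 kHz = 4 kHz.

4 kHz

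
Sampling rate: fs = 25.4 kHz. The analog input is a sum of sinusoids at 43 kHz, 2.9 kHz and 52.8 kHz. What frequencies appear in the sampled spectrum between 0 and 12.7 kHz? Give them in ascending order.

2 kHz, 2.9 kHz, 7.8 kHz

fs/2 = 12.7 kHz.
43 kHz mod fs = 17.6 kHz.
17.6 kHz > fs/2 = 12.7 kHz, folds to fs − 17.6 kHz = 7.8 kHz.
2.9 kHz ≤ fs/2 = 12.7 kHz, passes unchanged.
52.8 kHz mod fs = 2 kHz.
2 kHz ≤ fs/2 = 12.7 kHz, appears at 2 kHz.
Distinct values: {2 kHz, 2.9 kHz, 7.8 kHz}.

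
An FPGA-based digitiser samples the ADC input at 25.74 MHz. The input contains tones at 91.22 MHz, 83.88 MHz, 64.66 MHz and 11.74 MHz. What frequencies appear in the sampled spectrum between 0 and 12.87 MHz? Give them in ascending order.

fs/2 = 12.87 MHz.
91.22 MHz mod fs = 14 MHz.
14 MHz > fs/2 = 12.87 MHz, folds to fs − 14 MHz = 11.74 MHz.
83.88 MHz mod fs = 6.66 MHz.
6.66 MHz ≤ fs/2 = 12.87 MHz, appears at 6.66 MHz.
64.66 MHz mod fs = 13.18 MHz.
13.18 MHz > fs/2 = 12.87 MHz, folds to fs − 13.18 MHz = 12.56 MHz.
11.74 MHz ≤ fs/2 = 12.87 MHz, passes unchanged.
Distinct values: {6.66 MHz, 11.74 MHz, 12.56 MHz}.

6.66 MHz, 11.74 MHz, 12.56 MHz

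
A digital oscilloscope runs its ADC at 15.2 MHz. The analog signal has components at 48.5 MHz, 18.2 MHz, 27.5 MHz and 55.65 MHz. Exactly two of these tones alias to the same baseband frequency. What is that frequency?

2.9 MHz

fs/2 = 7.6 MHz.
48.5 MHz mod fs = 2.9 MHz.
2.9 MHz ≤ fs/2 = 7.6 MHz, appears at 2.9 MHz.
18.2 MHz mod fs = 3 MHz.
3 MHz ≤ fs/2 = 7.6 MHz, appears at 3 MHz.
27.5 MHz mod fs = 12.3 MHz.
12.3 MHz > fs/2 = 7.6 MHz, folds to fs − 12.3 MHz = 2.9 MHz.
55.65 MHz mod fs = 10.05 MHz.
10.05 MHz > fs/2 = 7.6 MHz, folds to fs − 10.05 MHz = 5.15 MHz.
27.5 MHz and 48.5 MHz both map to 2.9 MHz.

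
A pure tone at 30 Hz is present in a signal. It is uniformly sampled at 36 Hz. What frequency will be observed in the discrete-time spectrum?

6 Hz

30 Hz > fs/2 = 18 Hz, folds to fs − 30 Hz = 6 Hz.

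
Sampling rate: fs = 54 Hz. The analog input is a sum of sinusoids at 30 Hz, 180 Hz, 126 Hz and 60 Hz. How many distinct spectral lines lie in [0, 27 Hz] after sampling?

3

fs/2 = 27 Hz.
30 Hz > fs/2 = 27 Hz, folds to fs − 30 Hz = 24 Hz.
180 Hz mod fs = 18 Hz.
18 Hz ≤ fs/2 = 27 Hz, appears at 18 Hz.
126 Hz mod fs = 18 Hz.
18 Hz ≤ fs/2 = 27 Hz, appears at 18 Hz.
60 Hz mod fs = 6 Hz.
6 Hz ≤ fs/2 = 27 Hz, appears at 6 Hz.
Distinct values: {6 Hz, 18 Hz, 24 Hz} → 3.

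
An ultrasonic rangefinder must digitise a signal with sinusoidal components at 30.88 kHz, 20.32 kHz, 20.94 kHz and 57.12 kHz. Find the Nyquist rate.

Highest-frequency component: 57.12 kHz.
Nyquist rate = 2 × 57.12 kHz = 114.24 kHz.

114.24 kHz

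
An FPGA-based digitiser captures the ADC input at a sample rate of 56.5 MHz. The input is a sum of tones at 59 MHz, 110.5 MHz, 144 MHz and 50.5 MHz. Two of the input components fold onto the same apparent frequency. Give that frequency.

fs/2 = 28.25 MHz.
59 MHz mod fs = 2.5 MHz.
2.5 MHz ≤ fs/2 = 28.25 MHz, appears at 2.5 MHz.
110.5 MHz mod fs = 54 MHz.
54 MHz > fs/2 = 28.25 MHz, folds to fs − 54 MHz = 2.5 MHz.
144 MHz mod fs = 31 MHz.
31 MHz > fs/2 = 28.25 MHz, folds to fs − 31 MHz = 25.5 MHz.
50.5 MHz > fs/2 = 28.25 MHz, folds to fs − 50.5 MHz = 6 MHz.
59 MHz and 110.5 MHz both map to 2.5 MHz.

2.5 MHz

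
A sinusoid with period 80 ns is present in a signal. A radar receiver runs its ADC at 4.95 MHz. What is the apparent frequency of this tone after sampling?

T = 80 ns → f = 1/T = 12.5 MHz.
12.5 MHz mod fs = 2.6 MHz.
2.6 MHz > fs/2 = 2.475 MHz, folds to fs − 2.6 MHz = 2.35 MHz.

2.35 MHz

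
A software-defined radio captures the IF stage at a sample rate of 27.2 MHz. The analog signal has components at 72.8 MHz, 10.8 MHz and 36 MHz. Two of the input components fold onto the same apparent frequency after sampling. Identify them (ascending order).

fs/2 = 13.6 MHz.
72.8 MHz mod fs = 18.4 MHz.
18.4 MHz > fs/2 = 13.6 MHz, folds to fs − 18.4 MHz = 8.8 MHz.
10.8 MHz ≤ fs/2 = 13.6 MHz, passes unchanged.
36 MHz mod fs = 8.8 MHz.
8.8 MHz ≤ fs/2 = 13.6 MHz, appears at 8.8 MHz.
36 MHz and 72.8 MHz both map to 8.8 MHz.

36 MHz, 72.8 MHz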